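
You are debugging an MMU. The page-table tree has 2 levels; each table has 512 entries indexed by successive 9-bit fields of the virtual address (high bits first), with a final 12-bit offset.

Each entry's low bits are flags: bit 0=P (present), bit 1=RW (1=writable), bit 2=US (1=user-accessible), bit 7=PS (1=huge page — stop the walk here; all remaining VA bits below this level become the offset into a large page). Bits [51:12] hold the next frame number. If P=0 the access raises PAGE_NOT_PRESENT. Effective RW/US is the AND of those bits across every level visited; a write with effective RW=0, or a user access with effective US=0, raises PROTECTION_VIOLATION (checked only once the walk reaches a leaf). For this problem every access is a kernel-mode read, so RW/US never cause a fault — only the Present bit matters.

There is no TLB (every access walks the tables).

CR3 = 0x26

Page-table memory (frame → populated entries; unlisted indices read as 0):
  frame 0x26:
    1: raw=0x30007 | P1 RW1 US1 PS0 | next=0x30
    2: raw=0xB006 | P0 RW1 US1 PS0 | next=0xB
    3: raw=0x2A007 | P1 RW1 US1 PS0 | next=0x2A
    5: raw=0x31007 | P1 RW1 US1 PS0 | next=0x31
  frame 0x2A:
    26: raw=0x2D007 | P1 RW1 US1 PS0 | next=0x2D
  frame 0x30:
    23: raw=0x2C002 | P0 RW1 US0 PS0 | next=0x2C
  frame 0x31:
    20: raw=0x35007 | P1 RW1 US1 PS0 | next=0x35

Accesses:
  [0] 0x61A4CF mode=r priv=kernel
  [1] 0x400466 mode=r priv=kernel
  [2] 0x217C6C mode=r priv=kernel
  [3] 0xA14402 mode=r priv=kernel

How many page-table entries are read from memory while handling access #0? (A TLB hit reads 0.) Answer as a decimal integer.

Trace:
#0 VA=0x61A4CF (r,kernel):
  L0: frame=0x26 idx=3 entry=0x2A007 [P=1 RW=1 US=1 PS=0]
  L1: frame=0x2A idx=26 entry=0x2D007 [P=1 RW=1 US=1 PS=0]
  ✓ 0x2D4CF  — 2 lookups
#1 VA=0x400466 (r,kernel):
  L0: frame=0x26 idx=2 entry=0xB006 [P=0 RW=1 US=1 PS=0]
  ✗ PAGE_NOT_PRESENT  [1 reads]
#2 VA=0x217C6C (r,kernel):
  L0: frame=0x26 idx=1 entry=0x30007 [P=1 RW=1 US=1 PS=0]
  L1: frame=0x30 idx=23 entry=0x2C002 [P=0 RW=1 US=0 PS=0]
  ✗ PAGE_NOT_PRESENT  [2 reads]
#3 VA=0xA14402 (r,kernel):
  L0: frame=0x26 idx=5 entry=0x31007 [P=1 RW=1 US=1 PS=0]
  L1: frame=0x31 idx=20 entry=0x35007 [P=1 RW=1 US=1 PS=0]
  ✓ 0x35402  — 2 lookups

Entries read for #0: 2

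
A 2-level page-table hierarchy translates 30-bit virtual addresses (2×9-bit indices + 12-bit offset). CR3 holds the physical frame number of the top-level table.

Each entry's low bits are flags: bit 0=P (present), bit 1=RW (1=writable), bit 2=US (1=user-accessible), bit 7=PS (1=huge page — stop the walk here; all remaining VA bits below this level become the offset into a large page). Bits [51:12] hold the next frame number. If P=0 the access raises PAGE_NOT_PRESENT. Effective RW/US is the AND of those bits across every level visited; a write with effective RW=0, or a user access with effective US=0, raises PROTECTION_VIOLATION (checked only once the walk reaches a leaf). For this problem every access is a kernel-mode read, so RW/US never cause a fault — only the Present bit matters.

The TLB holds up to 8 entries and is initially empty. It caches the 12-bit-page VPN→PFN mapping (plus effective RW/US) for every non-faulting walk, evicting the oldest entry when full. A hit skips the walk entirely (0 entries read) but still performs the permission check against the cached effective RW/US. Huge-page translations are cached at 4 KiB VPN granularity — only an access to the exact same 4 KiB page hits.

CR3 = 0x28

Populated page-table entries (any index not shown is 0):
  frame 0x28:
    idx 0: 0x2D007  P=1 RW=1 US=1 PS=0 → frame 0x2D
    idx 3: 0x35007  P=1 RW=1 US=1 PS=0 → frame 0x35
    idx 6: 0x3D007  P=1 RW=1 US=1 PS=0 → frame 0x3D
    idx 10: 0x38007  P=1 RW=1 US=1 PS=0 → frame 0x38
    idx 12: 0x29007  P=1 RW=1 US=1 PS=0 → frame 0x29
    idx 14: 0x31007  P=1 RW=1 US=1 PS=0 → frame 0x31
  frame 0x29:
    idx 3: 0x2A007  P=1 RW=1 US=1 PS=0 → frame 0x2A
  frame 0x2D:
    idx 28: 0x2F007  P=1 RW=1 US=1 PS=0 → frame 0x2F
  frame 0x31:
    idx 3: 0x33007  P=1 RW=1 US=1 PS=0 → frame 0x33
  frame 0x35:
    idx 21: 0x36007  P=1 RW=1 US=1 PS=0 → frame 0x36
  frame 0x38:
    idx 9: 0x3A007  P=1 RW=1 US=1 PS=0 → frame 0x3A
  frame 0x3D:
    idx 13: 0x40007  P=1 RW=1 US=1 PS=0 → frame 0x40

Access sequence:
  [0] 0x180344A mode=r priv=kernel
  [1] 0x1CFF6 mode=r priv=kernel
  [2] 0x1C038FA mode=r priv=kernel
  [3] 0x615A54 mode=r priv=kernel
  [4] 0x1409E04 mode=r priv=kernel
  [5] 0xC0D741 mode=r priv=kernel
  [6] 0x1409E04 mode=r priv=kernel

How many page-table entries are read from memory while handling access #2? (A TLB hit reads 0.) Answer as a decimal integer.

Per-access translation:
#0 VA=0x180344A (r,kernel):
  L0 @0x28[12] → 0x29007  P=1,RW=1,US=1,PS=0
  L1 @0x29[3] → 0x2A007  P=1,RW=1,US=1,PS=0
  ✓ 0x2A44A  — 2 lookups
#1 VA=0x1CFF6 (r,kernel):
  L0 @0x28[0] → 0x2D007  P=1,RW=1,US=1,PS=0
  L1 @0x2D[28] → 0x2F007  P=1,RW=1,US=1,PS=0
  ✓ 0x2FFF6  — 2 lookups
#2 VA=0x1C038FA (r,kernel):
  L0 @0x28[14] → 0x31007  P=1,RW=1,US=1,PS=0
  L1 @0x31[3] → 0x33007  P=1,RW=1,US=1,PS=0
  ✓ 0x338FA  — 2 lookups
#3 VA=0x615A54 (r,kernel):
  L0 @0x28[3] → 0x35007  P=1,RW=1,US=1,PS=0
  L1 @0x35[21] → 0x36007  P=1,RW=1,US=1,PS=0
  ✓ 0x36A54  — 2 lookups
#4 VA=0x1409E04 (r,kernel):
  L0 @0x28[10] → 0x38007  P=1,RW=1,US=1,PS=0
  L1 @0x38[9] → 0x3A007  P=1,RW=1,US=1,PS=0
  ✓ 0x3AE04  — 2 lookups
#5 VA=0xC0D741 (r,kernel):
  L0 @0x28[6] → 0x3D007  P=1,RW=1,US=1,PS=0
  L1 @0x3D[13] → 0x40007  P=1,RW=1,US=1,PS=0
  ✓ 0x40741  — 2 lookups
#6 VA=0x1409E04 (r,kernel):
  TLB hit vpn=0x1409 → PA=0x3AE04

Entries read for #2: 2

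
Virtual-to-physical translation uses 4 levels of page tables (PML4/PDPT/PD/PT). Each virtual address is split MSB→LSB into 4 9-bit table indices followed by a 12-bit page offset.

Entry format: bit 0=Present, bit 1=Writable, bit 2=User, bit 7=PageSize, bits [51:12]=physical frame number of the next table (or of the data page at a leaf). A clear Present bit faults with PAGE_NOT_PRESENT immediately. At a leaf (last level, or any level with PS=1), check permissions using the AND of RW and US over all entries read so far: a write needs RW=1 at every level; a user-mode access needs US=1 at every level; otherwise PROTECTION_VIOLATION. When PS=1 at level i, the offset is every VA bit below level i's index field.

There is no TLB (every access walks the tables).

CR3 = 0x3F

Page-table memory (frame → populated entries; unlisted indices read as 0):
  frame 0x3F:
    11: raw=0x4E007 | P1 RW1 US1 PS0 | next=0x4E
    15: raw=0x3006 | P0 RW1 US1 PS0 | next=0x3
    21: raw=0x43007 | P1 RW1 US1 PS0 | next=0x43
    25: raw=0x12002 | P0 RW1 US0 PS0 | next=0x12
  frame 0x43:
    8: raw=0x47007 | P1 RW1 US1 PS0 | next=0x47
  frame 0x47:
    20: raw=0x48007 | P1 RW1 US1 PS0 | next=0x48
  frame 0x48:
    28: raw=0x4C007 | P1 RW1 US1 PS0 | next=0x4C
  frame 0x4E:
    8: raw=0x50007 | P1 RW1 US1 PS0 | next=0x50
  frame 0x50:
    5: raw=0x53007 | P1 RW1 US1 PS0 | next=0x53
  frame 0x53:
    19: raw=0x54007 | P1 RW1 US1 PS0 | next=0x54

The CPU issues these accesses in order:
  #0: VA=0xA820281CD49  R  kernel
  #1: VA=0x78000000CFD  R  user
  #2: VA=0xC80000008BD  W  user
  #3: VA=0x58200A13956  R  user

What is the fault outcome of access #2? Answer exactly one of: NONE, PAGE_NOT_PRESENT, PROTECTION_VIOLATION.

Per-access translation:
#0 VA=0xA820281CD49 (r,kernel):
  [0] read 0x3F idx=21: raw=0x43007 flags P=1 W=1 U=1 S=0
  [1] read 0x43 idx=8: raw=0x47007 flags P=1 W=1 U=1 S=0
  [2] read 0x47 idx=20: raw=0x48007 flags P=1 W=1 U=1 S=0
  [3] read 0x48 idx=28: raw=0x4C007 flags P=1 W=1 U=1 S=0
  → PA=0x4CD49  (4 entries read)
#1 VA=0x78000000CFD (r,user):
  [0] read 0x3F idx=15: raw=0x3006 flags P=0 W=1 U=1 S=0
  ✗ PAGE_NOT_PRESENT  [1 reads]
#2 VA=0xC80000008BD (w,user):
  [0] read 0x3F idx=25: raw=0x12002 flags P=0 W=1 U=0 S=0
  ✗ PAGE_NOT_PRESENT  [1 reads]
#3 VA=0x58200A13956 (r,user):
  [0] read 0x3F idx=11: raw=0x4E007 flags P=1 W=1 U=1 S=0
  [1] read 0x4E idx=8: raw=0x50007 flags P=1 W=1 U=1 S=0
  [2] read 0x50 idx=5: raw=0x53007 flags P=1 W=1 U=1 S=0
  [3] read 0x53 idx=19: raw=0x54007 flags P=1 W=1 U=1 S=0
  → PA=0x54956  (4 entries read)

Access #2 fault: PAGE_NOT_PRESENT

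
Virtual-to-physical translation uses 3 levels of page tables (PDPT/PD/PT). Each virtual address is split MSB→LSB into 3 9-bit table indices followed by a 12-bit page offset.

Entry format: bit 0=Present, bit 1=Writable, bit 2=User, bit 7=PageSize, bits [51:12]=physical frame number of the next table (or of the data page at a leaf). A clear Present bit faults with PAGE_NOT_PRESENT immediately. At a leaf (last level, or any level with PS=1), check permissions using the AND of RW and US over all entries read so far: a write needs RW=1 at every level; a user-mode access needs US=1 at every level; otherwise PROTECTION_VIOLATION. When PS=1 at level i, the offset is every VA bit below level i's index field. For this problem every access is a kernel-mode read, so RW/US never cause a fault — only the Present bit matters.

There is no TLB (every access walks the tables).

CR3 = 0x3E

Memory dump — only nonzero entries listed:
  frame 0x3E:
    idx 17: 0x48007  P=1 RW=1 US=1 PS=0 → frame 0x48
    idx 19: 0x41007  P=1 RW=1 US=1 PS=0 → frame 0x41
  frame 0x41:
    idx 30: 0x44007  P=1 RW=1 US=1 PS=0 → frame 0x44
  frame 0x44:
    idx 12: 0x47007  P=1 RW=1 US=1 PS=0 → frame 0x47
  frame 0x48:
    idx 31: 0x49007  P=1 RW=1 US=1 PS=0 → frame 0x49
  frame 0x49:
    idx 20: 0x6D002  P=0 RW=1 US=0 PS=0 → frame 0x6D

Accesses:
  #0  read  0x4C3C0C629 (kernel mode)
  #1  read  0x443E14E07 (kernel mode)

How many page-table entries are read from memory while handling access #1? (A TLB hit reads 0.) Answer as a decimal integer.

Walk each access:
#0 VA=0x4C3C0C629 (r,kernel):
  L0 @0x3E[19] → 0x41007  P=1,RW=1,US=1,PS=0
  L1 @0x41[30] → 0x44007  P=1,RW=1,US=1,PS=0
  L2 @0x44[12] → 0x47007  P=1,RW=1,US=1,PS=0
  → PA=0x47629  (3 entries read)
#1 VA=0x443E14E07 (r,kernel):
  L0 @0x3E[17] → 0x48007  P=1,RW=1,US=1,PS=0
  L1 @0x48[31] → 0x49007  P=1,RW=1,US=1,PS=0
  L2 @0x49[20] → 0x6D002  P=0,RW=1,US=0,PS=0
  → PAGE_NOT_PRESENT  (3 entries read)

Entries read for #1: 3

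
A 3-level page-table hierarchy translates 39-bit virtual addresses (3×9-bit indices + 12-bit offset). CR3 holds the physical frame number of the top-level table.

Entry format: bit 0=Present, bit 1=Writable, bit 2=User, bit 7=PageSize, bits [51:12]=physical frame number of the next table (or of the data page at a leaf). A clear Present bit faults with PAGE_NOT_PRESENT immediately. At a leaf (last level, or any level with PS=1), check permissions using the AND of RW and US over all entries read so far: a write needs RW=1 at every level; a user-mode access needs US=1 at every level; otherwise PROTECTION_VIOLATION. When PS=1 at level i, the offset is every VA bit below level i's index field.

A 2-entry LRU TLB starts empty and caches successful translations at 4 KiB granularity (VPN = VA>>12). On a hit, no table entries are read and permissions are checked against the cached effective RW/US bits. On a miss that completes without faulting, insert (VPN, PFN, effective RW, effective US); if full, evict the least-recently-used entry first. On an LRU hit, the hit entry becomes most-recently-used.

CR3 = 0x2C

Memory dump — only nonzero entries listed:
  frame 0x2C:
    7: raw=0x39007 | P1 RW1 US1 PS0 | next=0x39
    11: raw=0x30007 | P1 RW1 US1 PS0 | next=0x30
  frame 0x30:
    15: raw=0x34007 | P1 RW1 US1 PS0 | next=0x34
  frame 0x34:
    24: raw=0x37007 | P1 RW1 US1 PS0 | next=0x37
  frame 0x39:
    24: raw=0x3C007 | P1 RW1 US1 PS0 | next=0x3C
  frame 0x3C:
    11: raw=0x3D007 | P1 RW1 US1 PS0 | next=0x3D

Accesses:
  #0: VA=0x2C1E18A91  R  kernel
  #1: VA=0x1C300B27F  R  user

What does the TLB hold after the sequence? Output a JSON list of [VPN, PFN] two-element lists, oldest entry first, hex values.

Walk each access:
#0 VA=0x2C1E18A91 (r,kernel):
  L0: frame=0x2C idx=11 entry=0x30007 [P=1 RW=1 US=1 PS=0]
  L1: frame=0x30 idx=15 entry=0x34007 [P=1 RW=1 US=1 PS=0]
  L2: frame=0x34 idx=24 entry=0x37007 [P=1 RW=1 US=1 PS=0]
  → PA=0x37A91  (3 entries read)
#1 VA=0x1C300B27F (r,user):
  L0: frame=0x2C idx=7 entry=0x39007 [P=1 RW=1 US=1 PS=0]
  L1: frame=0x39 idx=24 entry=0x3C007 [P=1 RW=1 US=1 PS=0]
  L2: frame=0x3C idx=11 entry=0x3D007 [P=1 RW=1 US=1 PS=0]
  → PA=0x3D27F  (3 entries read)

TLB: [["0x2C1E18", "0x37"], ["0x1C300B", "0x3D"]]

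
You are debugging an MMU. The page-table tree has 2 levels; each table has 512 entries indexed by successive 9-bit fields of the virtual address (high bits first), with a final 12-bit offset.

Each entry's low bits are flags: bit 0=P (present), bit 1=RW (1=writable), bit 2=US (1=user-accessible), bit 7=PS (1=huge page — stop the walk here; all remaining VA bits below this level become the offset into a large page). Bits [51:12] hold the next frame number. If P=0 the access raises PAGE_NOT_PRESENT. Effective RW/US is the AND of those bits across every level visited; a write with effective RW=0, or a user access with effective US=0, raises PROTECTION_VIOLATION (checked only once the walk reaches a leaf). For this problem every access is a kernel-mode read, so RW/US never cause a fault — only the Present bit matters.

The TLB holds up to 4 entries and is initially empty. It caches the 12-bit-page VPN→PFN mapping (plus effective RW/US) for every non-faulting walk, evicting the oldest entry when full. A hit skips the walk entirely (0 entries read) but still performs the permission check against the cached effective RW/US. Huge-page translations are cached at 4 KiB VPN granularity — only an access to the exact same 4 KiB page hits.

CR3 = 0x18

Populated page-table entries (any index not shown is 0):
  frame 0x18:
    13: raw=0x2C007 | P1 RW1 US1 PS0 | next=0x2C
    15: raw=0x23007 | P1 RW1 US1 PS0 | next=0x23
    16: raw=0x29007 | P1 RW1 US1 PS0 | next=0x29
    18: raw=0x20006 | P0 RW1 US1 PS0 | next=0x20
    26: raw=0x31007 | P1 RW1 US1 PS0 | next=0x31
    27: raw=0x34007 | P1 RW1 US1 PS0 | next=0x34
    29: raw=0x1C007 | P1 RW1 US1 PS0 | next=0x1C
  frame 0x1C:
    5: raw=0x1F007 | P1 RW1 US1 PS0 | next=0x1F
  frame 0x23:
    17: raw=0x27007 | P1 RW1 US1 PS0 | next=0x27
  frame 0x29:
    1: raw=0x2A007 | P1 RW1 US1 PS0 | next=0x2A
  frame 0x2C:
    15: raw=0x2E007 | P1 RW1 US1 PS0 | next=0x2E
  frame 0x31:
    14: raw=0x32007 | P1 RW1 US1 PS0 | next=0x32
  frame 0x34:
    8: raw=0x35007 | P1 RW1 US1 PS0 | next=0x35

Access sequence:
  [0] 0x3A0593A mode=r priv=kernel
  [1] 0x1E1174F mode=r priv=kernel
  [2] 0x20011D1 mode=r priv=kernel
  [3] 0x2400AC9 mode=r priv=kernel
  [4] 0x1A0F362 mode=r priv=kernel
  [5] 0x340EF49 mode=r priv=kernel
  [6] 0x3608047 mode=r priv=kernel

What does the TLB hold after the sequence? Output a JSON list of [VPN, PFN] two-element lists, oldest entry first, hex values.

Trace:
#0 VA=0x3A0593A (r,kernel):
  L0 @0x18[29] → 0x1C007  P=1,RW=1,US=1,PS=0
  L1 @0x1C[5] → 0x1F007  P=1,RW=1,US=1,PS=0
  ✓ 0x1F93A  — 2 lookups
#1 VA=0x1E1174F (r,kernel):
  L0 @0x18[15] → 0x23007  P=1,RW=1,US=1,PS=0
  L1 @0x23[17] → 0x27007  P=1,RW=1,US=1,PS=0
  ✓ 0x2774F  — 2 lookups
#2 VA=0x20011D1 (r,kernel):
  L0 @0x18[16] → 0x29007  P=1,RW=1,US=1,PS=0
  L1 @0x29[1] → 0x2A007  P=1,RW=1,US=1,PS=0
  ✓ 0x2A1D1  — 2 lookups
#3 VA=0x2400AC9 (r,kernel):
  L0 @0x18[18] → 0x20006  P=0,RW=1,US=1,PS=0
  ✗ PAGE_NOT_PRESENT  [1 reads]
#4 VA=0x1A0F362 (r,kernel):
  L0 @0x18[13] → 0x2C007  P=1,RW=1,US=1,PS=0
  L1 @0x2C[15] → 0x2E007  P=1,RW=1,US=1,PS=0
  ✓ 0x2E362  — 2 lookups
#5 VA=0x340EF49 (r,kernel):
  L0 @0x18[26] → 0x31007  P=1,RW=1,US=1,PS=0
  L1 @0x31[14] → 0x32007  P=1,RW=1,US=1,PS=0
  ✓ 0x32F49  — 2 lookups
#6 VA=0x3608047 (r,kernel):
  L0 @0x18[27] → 0x34007  P=1,RW=1,US=1,PS=0
  L1 @0x34[8] → 0x35007  P=1,RW=1,US=1,PS=0
  ✓ 0x35047  — 2 lookups

TLB: [["0x2001", "0x2A"], ["0x1A0F", "0x2E"], ["0x340E", "0x32"], ["0x3608", "0x35"]]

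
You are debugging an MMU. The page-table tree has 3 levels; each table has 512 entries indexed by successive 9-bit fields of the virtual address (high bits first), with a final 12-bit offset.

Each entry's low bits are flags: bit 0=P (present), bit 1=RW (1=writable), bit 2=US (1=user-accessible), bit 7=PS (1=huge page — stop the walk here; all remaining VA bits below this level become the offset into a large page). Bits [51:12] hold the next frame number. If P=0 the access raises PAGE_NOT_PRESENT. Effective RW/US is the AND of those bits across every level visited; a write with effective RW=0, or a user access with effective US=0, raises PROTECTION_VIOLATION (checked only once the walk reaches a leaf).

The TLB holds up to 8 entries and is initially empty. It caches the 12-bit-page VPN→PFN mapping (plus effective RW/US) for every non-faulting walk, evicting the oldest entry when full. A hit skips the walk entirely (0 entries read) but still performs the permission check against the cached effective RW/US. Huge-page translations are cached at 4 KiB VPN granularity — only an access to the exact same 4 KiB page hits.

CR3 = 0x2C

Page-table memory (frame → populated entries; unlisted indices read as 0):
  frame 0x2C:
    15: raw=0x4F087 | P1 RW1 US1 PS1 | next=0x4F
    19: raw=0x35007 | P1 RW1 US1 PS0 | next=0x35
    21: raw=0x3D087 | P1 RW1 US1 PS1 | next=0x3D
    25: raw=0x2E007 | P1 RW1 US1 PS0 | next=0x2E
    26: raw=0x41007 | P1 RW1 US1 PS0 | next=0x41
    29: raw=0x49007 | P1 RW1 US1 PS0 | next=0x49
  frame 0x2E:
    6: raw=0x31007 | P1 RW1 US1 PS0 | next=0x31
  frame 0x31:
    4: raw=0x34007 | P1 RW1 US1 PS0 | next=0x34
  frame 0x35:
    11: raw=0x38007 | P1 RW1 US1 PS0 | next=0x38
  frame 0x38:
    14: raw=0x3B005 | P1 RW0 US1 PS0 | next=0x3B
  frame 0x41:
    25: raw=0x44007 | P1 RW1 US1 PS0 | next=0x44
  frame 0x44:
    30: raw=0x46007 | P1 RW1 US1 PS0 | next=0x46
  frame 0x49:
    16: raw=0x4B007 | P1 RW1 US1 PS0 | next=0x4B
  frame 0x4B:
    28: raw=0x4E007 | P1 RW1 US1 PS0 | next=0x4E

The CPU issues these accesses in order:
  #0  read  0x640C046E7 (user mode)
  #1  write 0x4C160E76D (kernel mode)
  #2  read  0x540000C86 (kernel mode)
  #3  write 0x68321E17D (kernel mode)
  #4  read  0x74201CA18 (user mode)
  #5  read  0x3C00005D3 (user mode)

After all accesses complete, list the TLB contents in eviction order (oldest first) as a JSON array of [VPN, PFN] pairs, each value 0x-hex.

Per-access translation:
#0 VA=0x640C046E7 (r,user):
  L0: frame=0x2C idx=25 entry=0x2E007 [P=1 RW=1 US=1 PS=0]
  L1: frame=0x2E idx=6 entry=0x31007 [P=1 RW=1 US=1 PS=0]
  L2: frame=0x31 idx=4 entry=0x34007 [P=1 RW=1 US=1 PS=0]
  ⇒ phys 0x346E7  [3 reads]
#1 VA=0x4C160E76D (w,kernel):
  L0: frame=0x2C idx=19 entry=0x35007 [P=1 RW=1 US=1 PS=0]
  L1: frame=0x35 idx=11 entry=0x38007 [P=1 RW=1 US=1 PS=0]
  L2: frame=0x38 idx=14 entry=0x3B005 [P=1 RW=0 US=1 PS=0]
  ✗ PROTECTION_VIOLATION  [3 reads]
#2 VA=0x540000C86 (r,kernel):
  L0: frame=0x2C idx=21 entry=0x3D087 [P=1 RW=1 US=1 PS=1]
  ⇒ phys 0x3DC86 (huge @L0)  [1 reads]
#3 VA=0x68321E17D (w,kernel):
  L0: frame=0x2C idx=26 entry=0x41007 [P=1 RW=1 US=1 PS=0]
  L1: frame=0x41 idx=25 entry=0x44007 [P=1 RW=1 US=1 PS=0]
  L2: frame=0x44 idx=30 entry=0x46007 [P=1 RW=1 US=1 PS=0]
  ⇒ phys 0x4617D  [3 reads]
#4 VA=0x74201CA18 (r,user):
  L0: frame=0x2C idx=29 entry=0x49007 [P=1 RW=1 US=1 PS=0]
  L1: frame=0x49 idx=16 entry=0x4B007 [P=1 RW=1 US=1 PS=0]
  L2: frame=0x4B idx=28 entry=0x4E007 [P=1 RW=1 US=1 PS=0]
  ⇒ phys 0x4EA18  [3 reads]
#5 VA=0x3C00005D3 (r,user):
  L0: frame=0x2C idx=15 entry=0x4F087 [P=1 RW=1 US=1 PS=1]
  ⇒ phys 0x4F5D3 (huge @L0)  [1 reads]

TLB: [["0x640C04", "0x34"], ["0x540000", "0x3D"], ["0x68321E", "0x46"], ["0x74201C", "0x4E"], ["0x3C0000", "0x4F"]]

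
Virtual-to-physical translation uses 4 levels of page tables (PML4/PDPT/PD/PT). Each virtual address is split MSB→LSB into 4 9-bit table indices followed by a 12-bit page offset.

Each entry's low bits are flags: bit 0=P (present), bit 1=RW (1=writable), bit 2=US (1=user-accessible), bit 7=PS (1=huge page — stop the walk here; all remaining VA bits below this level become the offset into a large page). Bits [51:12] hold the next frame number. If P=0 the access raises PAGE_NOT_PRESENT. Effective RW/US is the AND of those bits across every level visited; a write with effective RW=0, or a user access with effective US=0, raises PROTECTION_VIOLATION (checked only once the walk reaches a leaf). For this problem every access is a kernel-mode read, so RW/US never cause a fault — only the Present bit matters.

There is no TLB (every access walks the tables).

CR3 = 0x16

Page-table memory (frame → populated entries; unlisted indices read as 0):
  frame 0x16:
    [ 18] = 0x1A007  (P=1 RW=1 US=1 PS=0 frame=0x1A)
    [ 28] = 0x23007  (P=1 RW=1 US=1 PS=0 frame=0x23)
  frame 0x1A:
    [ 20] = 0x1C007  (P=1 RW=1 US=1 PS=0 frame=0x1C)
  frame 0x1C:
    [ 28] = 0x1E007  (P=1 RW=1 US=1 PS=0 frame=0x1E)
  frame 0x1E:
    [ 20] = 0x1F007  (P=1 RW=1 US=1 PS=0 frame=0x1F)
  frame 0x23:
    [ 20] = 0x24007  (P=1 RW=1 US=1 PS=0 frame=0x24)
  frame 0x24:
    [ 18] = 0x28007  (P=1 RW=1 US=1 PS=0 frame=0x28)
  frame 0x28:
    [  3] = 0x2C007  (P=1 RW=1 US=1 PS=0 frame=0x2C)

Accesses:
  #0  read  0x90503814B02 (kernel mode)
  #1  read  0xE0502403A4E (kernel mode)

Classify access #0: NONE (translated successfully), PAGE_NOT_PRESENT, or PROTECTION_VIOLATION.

Trace:
#0 VA=0x90503814B02 (r,kernel):
  L0: frame=0x16 idx=18 entry=0x1A007 [P=1 RW=1 US=1 PS=0]
  L1: frame=0x1A idx=20 entry=0x1C007 [P=1 RW=1 US=1 PS=0]
  L2: frame=0x1C idx=28 entry=0x1E007 [P=1 RW=1 US=1 PS=0]
  L3: frame=0x1E idx=20 entry=0x1F007 [P=1 RW=1 US=1 PS=0]
  ⇒ phys 0x1FB02  [4 reads]
#1 VA=0xE0502403A4E (r,kernel):
  L0: frame=0x16 idx=28 entry=0x23007 [P=1 RW=1 US=1 PS=0]
  L1: frame=0x23 idx=20 entry=0x24007 [P=1 RW=1 US=1 PS=0]
  L2: frame=0x24 idx=18 entry=0x28007 [P=1 RW=1 US=1 PS=0]
  L3: frame=0x28 idx=3 entry=0x2C007 [P=1 RW=1 US=1 PS=0]
  ⇒ phys 0x2CA4E  [4 reads]

Access #0 fault: NONE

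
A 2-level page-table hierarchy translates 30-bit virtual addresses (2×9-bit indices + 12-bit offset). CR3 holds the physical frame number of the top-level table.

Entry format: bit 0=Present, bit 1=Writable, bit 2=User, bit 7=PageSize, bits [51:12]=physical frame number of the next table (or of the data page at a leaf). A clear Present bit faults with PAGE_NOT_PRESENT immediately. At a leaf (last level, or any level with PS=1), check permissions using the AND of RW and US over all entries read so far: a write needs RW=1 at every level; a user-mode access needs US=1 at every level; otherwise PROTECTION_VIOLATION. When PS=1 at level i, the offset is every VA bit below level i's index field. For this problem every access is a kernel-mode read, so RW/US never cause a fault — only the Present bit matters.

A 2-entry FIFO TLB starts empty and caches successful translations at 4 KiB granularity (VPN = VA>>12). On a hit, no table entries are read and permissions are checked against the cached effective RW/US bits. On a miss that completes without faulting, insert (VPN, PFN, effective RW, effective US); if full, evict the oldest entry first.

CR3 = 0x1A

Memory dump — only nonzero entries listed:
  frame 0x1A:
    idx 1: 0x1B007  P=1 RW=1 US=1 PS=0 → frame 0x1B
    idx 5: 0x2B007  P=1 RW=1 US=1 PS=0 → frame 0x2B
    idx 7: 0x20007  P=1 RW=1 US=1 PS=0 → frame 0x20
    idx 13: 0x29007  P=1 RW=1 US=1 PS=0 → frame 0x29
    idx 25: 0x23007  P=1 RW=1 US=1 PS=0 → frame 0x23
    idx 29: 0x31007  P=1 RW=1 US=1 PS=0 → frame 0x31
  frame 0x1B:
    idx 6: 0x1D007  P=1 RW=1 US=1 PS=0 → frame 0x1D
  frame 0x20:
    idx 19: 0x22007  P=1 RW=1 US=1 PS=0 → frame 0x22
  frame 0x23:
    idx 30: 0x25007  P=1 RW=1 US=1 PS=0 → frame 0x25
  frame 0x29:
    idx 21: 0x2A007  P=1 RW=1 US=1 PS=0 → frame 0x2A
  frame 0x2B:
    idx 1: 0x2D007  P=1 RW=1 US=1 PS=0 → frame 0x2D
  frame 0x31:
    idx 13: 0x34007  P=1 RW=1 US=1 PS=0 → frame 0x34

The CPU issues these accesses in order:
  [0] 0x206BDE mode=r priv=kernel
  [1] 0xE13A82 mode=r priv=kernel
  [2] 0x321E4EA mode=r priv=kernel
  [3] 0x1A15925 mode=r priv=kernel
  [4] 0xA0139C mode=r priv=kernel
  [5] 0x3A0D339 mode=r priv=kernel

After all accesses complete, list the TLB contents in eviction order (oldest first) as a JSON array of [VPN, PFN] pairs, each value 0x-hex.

Trace:
#0 VA=0x206BDE (r,kernel):
  L0 @0x1A[1] → 0x1B007  P=1,RW=1,US=1,PS=0
  L1 @0x1B[6] → 0x1D007  P=1,RW=1,US=1,PS=0
  → PA=0x1DBDE  (2 entries read)
#1 VA=0xE13A82 (r,kernel):
  L0 @0x1A[7] → 0x20007  P=1,RW=1,US=1,PS=0
  L1 @0x20[19] → 0x22007  P=1,RW=1,US=1,PS=0
  → PA=0x22A82  (2 entries read)
#2 VA=0x321E4EA (r,kernel):
  L0 @0x1A[25] → 0x23007  P=1,RW=1,US=1,PS=0
  L1 @0x23[30] → 0x25007  P=1,RW=1,US=1,PS=0
  → PA=0x254EA  (2 entries read)
#3 VA=0x1A15925 (r,kernel):
  L0 @0x1A[13] → 0x29007  P=1,RW=1,US=1,PS=0
  L1 @0x29[21] → 0x2A007  P=1,RW=1,US=1,PS=0
  → PA=0x2A925  (2 entries read)
#4 VA=0xA0139C (r,kernel):
  L0 @0x1A[5] → 0x2B007  P=1,RW=1,US=1,PS=0
  L1 @0x2B[1] → 0x2D007  P=1,RW=1,US=1,PS=0
  → PA=0x2D39C  (2 entries read)
#5 VA=0x3A0D339 (r,kernel):
  L0 @0x1A[29] → 0x31007  P=1,RW=1,US=1,PS=0
  L1 @0x31[13] → 0x34007  P=1,RW=1,US=1,PS=0
  → PA=0x34339  (2 entries read)

TLB: [["0xA01", "0x2D"], ["0x3A0D", "0x34"]]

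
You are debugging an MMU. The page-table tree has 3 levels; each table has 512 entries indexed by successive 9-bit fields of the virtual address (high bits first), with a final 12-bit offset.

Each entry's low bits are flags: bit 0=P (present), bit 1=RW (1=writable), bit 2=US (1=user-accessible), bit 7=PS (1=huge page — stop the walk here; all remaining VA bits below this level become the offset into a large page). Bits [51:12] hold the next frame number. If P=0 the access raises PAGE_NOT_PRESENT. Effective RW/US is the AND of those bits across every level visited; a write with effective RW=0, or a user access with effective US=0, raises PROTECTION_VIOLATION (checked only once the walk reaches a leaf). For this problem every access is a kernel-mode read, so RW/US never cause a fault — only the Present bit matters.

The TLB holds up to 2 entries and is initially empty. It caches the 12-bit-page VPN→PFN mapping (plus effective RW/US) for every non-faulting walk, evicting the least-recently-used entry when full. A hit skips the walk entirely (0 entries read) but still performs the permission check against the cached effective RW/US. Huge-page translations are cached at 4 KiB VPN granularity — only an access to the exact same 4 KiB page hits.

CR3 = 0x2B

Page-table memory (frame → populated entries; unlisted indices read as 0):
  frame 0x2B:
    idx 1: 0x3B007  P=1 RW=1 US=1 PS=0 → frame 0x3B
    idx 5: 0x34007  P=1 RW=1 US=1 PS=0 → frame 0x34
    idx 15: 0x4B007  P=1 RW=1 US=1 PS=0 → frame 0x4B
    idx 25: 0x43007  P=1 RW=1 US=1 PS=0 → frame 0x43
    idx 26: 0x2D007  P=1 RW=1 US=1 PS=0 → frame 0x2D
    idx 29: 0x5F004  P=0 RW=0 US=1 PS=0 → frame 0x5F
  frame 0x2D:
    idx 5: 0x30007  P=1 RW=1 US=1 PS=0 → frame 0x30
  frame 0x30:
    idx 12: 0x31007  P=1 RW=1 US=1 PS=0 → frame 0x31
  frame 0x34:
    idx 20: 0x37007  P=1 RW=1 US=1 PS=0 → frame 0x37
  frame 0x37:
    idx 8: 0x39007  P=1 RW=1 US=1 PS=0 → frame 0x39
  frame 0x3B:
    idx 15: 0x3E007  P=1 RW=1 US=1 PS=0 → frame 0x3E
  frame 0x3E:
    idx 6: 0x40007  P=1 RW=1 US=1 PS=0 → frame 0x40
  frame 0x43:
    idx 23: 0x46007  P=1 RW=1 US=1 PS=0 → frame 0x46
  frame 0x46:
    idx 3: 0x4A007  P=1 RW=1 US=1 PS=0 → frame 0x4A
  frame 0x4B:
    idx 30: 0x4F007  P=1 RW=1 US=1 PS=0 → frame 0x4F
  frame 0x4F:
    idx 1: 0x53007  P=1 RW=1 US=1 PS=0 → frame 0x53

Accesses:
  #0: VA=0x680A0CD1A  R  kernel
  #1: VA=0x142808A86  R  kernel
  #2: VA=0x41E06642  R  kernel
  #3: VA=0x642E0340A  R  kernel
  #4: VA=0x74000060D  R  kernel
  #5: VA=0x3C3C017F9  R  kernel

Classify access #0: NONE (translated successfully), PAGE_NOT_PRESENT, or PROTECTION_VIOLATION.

Per-access translation:
#0 VA=0x680A0CD1A (r,kernel):
  L0 @0x2B[26] → 0x2D007  P=1,RW=1,US=1,PS=0
  L1 @0x2D[5] → 0x30007  P=1,RW=1,US=1,PS=0
  L2 @0x30[12] → 0x31007  P=1,RW=1,US=1,PS=0
  ⇒ phys 0x31D1A  [3 reads]
#1 VA=0x142808A86 (r,kernel):
  L0 @0x2B[5] → 0x34007  P=1,RW=1,US=1,PS=0
  L1 @0x34[20] → 0x37007  P=1,RW=1,US=1,PS=0
  L2 @0x37[8] → 0x39007  P=1,RW=1,US=1,PS=0
  ⇒ phys 0x39A86  [3 reads]
#2 VA=0x41E06642 (r,kernel):
  L0 @0x2B[1] → 0x3B007  P=1,RW=1,US=1,PS=0
  L1 @0x3B[15] → 0x3E007  P=1,RW=1,US=1,PS=0
  L2 @0x3E[6] → 0x40007  P=1,RW=1,US=1,PS=0
  ⇒ phys 0x40642  [3 reads]
#3 VA=0x642E0340A (r,kernel):
  L0 @0x2B[25] → 0x43007  P=1,RW=1,US=1,PS=0
  L1 @0x43[23] → 0x46007  P=1,RW=1,US=1,PS=0
  L2 @0x46[3] → 0x4A007  P=1,RW=1,US=1,PS=0
  ⇒ phys 0x4A40A  [3 reads]
#4 VA=0x74000060D (r,kernel):
  L0 @0x2B[29] → 0x5F004  P=0,RW=0,US=1,PS=0
  ✗ PAGE_NOT_PRESENT  [1 reads]
#5 VA=0x3C3C017F9 (r,kernel):
  L0 @0x2B[15] → 0x4B007  P=1,RW=1,US=1,PS=0
  L1 @0x4B[30] → 0x4F007  P=1,RW=1,US=1,PS=0
  L2 @0x4F[1] → 0x53007  P=1,RW=1,US=1,PS=0
  ⇒ phys 0x537F9  [3 reads]

Access #0 fault: NONE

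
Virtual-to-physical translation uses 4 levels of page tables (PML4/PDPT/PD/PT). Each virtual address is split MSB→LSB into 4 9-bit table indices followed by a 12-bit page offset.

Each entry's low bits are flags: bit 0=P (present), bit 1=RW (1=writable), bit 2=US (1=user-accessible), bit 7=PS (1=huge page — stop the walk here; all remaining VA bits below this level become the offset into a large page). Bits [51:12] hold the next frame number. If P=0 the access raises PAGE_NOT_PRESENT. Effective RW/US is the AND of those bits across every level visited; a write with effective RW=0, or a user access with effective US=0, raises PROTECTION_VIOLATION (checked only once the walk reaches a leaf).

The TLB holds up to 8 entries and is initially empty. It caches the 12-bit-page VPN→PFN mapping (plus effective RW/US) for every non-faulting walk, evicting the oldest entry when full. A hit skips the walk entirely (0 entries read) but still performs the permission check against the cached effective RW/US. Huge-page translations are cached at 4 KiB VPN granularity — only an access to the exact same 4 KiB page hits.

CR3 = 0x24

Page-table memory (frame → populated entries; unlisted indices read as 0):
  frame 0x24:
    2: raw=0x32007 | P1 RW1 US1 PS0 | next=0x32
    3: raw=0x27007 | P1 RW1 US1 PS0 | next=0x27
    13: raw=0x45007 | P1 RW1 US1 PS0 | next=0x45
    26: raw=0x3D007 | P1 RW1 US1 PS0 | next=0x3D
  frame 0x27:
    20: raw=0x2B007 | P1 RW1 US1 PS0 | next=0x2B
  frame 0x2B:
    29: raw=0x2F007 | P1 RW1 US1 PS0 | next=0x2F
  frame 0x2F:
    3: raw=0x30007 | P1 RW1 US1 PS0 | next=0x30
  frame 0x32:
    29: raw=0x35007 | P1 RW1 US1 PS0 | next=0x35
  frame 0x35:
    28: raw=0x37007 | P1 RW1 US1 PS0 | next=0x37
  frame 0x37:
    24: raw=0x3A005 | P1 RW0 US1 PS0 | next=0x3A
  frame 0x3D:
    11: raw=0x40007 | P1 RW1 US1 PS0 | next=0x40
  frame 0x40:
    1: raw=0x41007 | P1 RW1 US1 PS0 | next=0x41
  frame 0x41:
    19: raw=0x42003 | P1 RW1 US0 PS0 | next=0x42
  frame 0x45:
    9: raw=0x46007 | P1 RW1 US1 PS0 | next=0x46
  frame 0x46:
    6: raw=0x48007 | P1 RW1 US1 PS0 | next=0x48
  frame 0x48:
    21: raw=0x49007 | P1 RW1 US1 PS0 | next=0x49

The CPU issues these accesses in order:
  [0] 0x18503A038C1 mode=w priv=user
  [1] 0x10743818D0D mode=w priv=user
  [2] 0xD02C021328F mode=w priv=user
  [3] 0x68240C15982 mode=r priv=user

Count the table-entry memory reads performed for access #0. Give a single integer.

Trace:
#0 VA=0x18503A038C1 (w,user):
  L0 @0x24[3] → 0x27007  P=1,RW=1,US=1,PS=0
  L1 @0x27[20] → 0x2B007  P=1,RW=1,US=1,PS=0
  L2 @0x2B[29] → 0x2F007  P=1,RW=1,US=1,PS=0
  L3 @0x2F[3] → 0x30007  P=1,RW=1,US=1,PS=0
  → PA=0x308C1  (4 entries read)
#1 VA=0x10743818D0D (w,user):
  L0 @0x24[2] → 0x32007  P=1,RW=1,US=1,PS=0
  L1 @0x32[29] → 0x35007  P=1,RW=1,US=1,PS=0
  L2 @0x35[28] → 0x37007  P=1,RW=1,US=1,PS=0
  L3 @0x37[24] → 0x3A005  P=1,RW=0,US=1,PS=0
  ⇒ fault: PROTECTION_VIOLATION  — 4 lookups
#2 VA=0xD02C021328F (w,user):
  L0 @0x24[26] → 0x3D007  P=1,RW=1,US=1,PS=0
  L1 @0x3D[11] → 0x40007  P=1,RW=1,US=1,PS=0
  L2 @0x40[1] → 0x41007  P=1,RW=1,US=1,PS=0
  L3 @0x41[19] → 0x42003  P=1,RW=1,US=0,PS=0
  ⇒ fault: PROTECTION_VIOLATION  — 4 lookups
#3 VA=0x68240C15982 (r,user):
  L0 @0x24[13] → 0x45007  P=1,RW=1,US=1,PS=0
  L1 @0x45[9] → 0x46007  P=1,RW=1,US=1,PS=0
  L2 @0x46[6] → 0x48007  P=1,RW=1,US=1,PS=0
  L3 @0x48[21] → 0x49007  P=1,RW=1,US=1,PS=0
  → PA=0x49982  (4 entries read)

Entries read for #0: 4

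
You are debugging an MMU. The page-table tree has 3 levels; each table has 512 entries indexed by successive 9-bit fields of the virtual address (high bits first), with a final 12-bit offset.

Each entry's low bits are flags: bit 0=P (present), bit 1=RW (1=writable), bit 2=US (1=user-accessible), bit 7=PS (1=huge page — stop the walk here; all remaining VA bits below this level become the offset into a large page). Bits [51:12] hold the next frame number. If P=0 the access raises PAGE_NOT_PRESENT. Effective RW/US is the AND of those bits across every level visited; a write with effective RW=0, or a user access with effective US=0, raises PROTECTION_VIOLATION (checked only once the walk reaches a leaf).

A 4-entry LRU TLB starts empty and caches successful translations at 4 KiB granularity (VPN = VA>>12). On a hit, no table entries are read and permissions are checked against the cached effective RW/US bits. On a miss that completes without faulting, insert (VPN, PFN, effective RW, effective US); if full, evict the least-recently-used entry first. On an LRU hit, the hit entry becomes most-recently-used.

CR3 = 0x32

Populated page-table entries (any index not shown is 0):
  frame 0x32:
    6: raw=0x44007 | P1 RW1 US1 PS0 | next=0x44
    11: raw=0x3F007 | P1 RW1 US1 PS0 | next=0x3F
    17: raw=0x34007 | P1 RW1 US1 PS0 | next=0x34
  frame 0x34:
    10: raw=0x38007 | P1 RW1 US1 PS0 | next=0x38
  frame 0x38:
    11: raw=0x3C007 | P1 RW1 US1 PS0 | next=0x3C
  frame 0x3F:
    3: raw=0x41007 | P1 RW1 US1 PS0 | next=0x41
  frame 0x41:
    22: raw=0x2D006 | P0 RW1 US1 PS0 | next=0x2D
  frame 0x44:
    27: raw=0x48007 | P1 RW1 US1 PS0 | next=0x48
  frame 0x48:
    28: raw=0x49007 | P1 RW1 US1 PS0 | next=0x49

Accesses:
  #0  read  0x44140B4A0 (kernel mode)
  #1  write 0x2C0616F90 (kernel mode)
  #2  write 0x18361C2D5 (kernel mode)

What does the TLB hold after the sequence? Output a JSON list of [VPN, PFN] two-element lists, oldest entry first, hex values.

Walk each access:
#0 VA=0x44140B4A0 (r,kernel):
  L0 @0x32[17] → 0x34007  P=1,RW=1,US=1,PS=0
  L1 @0x34[10] → 0x38007  P=1,RW=1,US=1,PS=0
  L2 @0x38[11] → 0x3C007  P=1,RW=1,US=1,PS=0
  ✓ 0x3C4A0  — 3 lookups
#1 VA=0x2C0616F90 (w,kernel):
  L0 @0x32[11] → 0x3F007  P=1,RW=1,US=1,PS=0
  L1 @0x3F[3] → 0x41007  P=1,RW=1,US=1,PS=0
  L2 @0x41[22] → 0x2D006  P=0,RW=1,US=1,PS=0
  → PAGE_NOT_PRESENT  (3 entries read)
#2 VA=0x18361C2D5 (w,kernel):
  L0 @0x32[6] → 0x44007  P=1,RW=1,US=1,PS=0
  L1 @0x44[27] → 0x48007  P=1,RW=1,US=1,PS=0
  L2 @0x48[28] → 0x49007  P=1,RW=1,US=1,PS=0
  ✓ 0x492D5  — 3 lookups

TLB: [["0x44140B", "0x3C"], ["0x18361C", "0x49"]]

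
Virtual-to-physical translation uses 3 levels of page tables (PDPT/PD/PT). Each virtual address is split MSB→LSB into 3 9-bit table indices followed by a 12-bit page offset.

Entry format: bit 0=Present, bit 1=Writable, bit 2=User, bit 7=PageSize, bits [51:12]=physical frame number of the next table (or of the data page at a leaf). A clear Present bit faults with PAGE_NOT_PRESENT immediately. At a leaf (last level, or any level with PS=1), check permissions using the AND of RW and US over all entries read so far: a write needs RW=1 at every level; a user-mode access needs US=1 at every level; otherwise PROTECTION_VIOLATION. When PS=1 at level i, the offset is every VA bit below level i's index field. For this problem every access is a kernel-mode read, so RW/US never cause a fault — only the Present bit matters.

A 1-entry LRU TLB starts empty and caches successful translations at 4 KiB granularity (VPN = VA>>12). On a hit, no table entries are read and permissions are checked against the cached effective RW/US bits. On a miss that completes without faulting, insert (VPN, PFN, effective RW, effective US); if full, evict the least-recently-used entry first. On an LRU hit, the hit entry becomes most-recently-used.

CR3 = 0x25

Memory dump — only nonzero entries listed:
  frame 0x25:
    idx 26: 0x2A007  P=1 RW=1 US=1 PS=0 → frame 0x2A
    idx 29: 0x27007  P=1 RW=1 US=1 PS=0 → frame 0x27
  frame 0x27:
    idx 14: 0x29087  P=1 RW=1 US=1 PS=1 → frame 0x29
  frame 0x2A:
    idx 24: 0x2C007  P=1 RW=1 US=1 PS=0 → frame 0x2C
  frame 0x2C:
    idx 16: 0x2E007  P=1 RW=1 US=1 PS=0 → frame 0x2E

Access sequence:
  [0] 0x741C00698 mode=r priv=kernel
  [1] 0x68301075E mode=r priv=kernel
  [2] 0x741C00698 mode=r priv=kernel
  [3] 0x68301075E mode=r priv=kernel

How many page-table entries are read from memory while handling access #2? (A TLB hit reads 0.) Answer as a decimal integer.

Trace:
#0 VA=0x741C00698 (r,kernel):
  L0 @0x25[29] → 0x27007  P=1,RW=1,US=1,PS=0
  L1 @0x27[14] → 0x29087  P=1,RW=1,US=1,PS=1
  ⇒ phys 0x29698 (huge @L1)  [2 reads]
#1 VA=0x68301075E (r,kernel):
  L0 @0x25[26] → 0x2A007  P=1,RW=1,US=1,PS=0
  L1 @0x2A[24] → 0x2C007  P=1,RW=1,US=1,PS=0
  L2 @0x2C[16] → 0x2E007  P=1,RW=1,US=1,PS=0
  ⇒ phys 0x2E75E  [3 reads]
#2 VA=0x741C00698 (r,kernel):
  L0 @0x25[29] → 0x27007  P=1,RW=1,US=1,PS=0
  L1 @0x27[14] → 0x29087  P=1,RW=1,US=1,PS=1
  ⇒ phys 0x29698 (huge @L1)  [2 reads]
#3 VA=0x68301075E (r,kernel):
  L0 @0x25[26] → 0x2A007  P=1,RW=1,US=1,PS=0
  L1 @0x2A[24] → 0x2C007  P=1,RW=1,US=1,PS=0
  L2 @0x2C[16] → 0x2E007  P=1,RW=1,US=1,PS=0
  ⇒ phys 0x2E75E  [3 reads]

Entries read for #2: 2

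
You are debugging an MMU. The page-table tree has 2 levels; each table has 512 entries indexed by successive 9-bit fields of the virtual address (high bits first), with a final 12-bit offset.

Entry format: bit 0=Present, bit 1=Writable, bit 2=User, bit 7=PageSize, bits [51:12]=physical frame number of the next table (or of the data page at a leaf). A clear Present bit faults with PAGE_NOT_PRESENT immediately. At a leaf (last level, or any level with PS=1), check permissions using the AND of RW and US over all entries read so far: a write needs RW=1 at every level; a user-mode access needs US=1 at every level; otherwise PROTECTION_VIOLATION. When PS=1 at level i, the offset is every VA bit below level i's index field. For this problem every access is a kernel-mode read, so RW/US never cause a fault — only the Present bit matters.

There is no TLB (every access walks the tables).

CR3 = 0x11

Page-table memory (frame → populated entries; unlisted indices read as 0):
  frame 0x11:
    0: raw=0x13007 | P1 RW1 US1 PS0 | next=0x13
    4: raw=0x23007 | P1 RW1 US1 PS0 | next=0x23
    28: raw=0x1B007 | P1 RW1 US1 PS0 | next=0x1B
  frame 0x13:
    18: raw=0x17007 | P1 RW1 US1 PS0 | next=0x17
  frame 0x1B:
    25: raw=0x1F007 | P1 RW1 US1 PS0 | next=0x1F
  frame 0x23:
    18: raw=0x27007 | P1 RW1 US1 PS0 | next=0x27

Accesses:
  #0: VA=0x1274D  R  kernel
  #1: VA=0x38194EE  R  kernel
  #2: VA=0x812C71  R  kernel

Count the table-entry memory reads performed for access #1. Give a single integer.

Trace:
#0 VA=0x1274D (r,kernel):
  L0 @0x11[0] → 0x13007  P=1,RW=1,US=1,PS=0
  L1 @0x13[18] → 0x17007  P=1,RW=1,US=1,PS=0
  → PA=0x1774D  (2 entries read)
#1 VA=0x38194EE (r,kernel):
  L0 @0x11[28] → 0x1B007  P=1,RW=1,US=1,PS=0
  L1 @0x1B[25] → 0x1F007  P=1,RW=1,US=1,PS=0
  → PA=0x1F4EE  (2 entries read)
#2 VA=0x812C71 (r,kernel):
  L0 @0x11[4] → 0x23007  P=1,RW=1,US=1,PS=0
  L1 @0x23[18] → 0x27007  P=1,RW=1,US=1,PS=0
  → PA=0x27C71  (2 entries read)

Entries read for #1: 2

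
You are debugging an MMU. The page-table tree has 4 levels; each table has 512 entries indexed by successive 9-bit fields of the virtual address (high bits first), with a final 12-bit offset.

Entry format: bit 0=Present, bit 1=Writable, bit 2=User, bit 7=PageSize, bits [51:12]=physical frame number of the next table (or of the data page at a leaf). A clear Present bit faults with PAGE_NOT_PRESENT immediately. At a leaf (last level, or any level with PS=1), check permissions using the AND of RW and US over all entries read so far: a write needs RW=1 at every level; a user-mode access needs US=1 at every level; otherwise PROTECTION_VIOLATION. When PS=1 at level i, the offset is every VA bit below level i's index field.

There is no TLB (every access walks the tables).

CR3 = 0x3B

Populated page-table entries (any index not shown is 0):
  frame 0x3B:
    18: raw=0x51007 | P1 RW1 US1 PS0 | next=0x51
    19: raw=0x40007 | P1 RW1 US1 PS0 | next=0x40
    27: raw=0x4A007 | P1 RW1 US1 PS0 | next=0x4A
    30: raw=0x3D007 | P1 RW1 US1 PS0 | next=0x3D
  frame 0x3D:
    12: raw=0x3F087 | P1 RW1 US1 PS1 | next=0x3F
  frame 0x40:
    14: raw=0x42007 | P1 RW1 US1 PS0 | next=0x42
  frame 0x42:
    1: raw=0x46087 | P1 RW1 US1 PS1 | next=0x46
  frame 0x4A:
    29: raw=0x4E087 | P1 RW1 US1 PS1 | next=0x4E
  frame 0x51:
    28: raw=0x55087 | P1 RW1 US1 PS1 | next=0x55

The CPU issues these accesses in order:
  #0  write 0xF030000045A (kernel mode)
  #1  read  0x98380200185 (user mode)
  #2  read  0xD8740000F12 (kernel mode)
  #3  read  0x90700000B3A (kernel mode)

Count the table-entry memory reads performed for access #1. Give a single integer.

Per-access translation:
#0 VA=0xF030000045A (w,kernel):
  [0] read 0x3B idx=30: raw=0x3D007 flags P=1 W=1 U=1 S=0
  [1] read 0x3D idx=12: raw=0x3F087 flags P=1 W=1 U=1 S=1
  ⇒ phys 0x3F45A (huge @L1)  [2 reads]
#1 VA=0x98380200185 (r,user):
  [0] read 0x3B idx=19: raw=0x40007 flags P=1 W=1 U=1 S=0
  [1] read 0x40 idx=14: raw=0x42007 flags P=1 W=1 U=1 S=0
  [2] read 0x42 idx=1: raw=0x46087 flags P=1 W=1 U=1 S=1
  ⇒ phys 0x46185 (huge @L2)  [3 reads]
#2 VA=0xD8740000F12 (r,kernel):
  [0] read 0x3B idx=27: raw=0x4A007 flags P=1 W=1 U=1 S=0
  [1] read 0x4A idx=29: raw=0x4E087 flags P=1 W=1 U=1 S=1
  ⇒ phys 0x4EF12 (huge @L1)  [2 reads]
#3 VA=0x90700000B3A (r,kernel):
  [0] read 0x3B idx=18: raw=0x51007 flags P=1 W=1 U=1 S=0
  [1] read 0x51 idx=28: raw=0x55087 flags P=1 W=1 U=1 S=1
  ⇒ phys 0x55B3A (huge @L1)  [2 reads]

Entries read for #1: 3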